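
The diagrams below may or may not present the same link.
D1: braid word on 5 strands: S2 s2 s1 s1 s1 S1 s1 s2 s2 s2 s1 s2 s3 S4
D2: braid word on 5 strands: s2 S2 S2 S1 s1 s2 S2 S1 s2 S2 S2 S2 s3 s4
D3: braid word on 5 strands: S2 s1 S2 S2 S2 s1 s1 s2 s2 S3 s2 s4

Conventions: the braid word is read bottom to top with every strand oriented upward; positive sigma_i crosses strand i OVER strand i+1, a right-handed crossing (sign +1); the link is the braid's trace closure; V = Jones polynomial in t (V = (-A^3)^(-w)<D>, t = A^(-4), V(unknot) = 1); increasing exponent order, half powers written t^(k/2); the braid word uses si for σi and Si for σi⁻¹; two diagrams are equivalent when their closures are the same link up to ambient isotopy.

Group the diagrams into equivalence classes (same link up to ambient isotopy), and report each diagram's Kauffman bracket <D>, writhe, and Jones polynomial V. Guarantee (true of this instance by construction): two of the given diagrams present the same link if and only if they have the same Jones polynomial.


equivalence classes: {D1} | {D2} | {D3}
D1 (bracket -A^-16 + A^-12 - A^-8 + A^-4 - 1 + A^4 + A^12; 14 crossings at w = +8): V = t^3 + t^5 - t^6 + t^7 - t^8 + t^9 - t^10
D2 (bracket A^-2 + A^6 - A^10; 14 crossings at w = -2): V = -t^-4 + t^-3 + t^-1
D3 (bracket -A^-14 + A^-10 - A^-6 + 2A^-2 - A^2 + 2A^6 - A^10; 12 crossings at w = +2): V = -t^-1 + 2 - t + 2t^2 - t^3 + t^4 - t^5
key observation: 3 classes among 3 diagrams; unequal V(t) rules out equality


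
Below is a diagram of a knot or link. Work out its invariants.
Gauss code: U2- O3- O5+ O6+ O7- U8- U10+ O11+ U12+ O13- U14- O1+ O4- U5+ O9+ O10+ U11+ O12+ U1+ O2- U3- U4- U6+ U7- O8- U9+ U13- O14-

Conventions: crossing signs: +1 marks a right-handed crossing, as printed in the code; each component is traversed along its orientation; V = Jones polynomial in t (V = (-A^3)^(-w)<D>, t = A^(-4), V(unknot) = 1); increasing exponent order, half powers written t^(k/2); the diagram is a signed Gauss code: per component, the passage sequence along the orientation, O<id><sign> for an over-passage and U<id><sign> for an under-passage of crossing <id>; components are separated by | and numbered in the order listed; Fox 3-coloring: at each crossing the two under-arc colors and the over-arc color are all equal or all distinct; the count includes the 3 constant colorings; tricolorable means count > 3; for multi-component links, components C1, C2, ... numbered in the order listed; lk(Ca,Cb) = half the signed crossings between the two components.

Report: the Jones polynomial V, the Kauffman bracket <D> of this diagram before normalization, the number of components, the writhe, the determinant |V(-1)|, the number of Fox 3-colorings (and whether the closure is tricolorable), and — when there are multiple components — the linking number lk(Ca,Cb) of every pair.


Jones polynomial: V(t) = -t^-5 + 3t^-4 - 7t^-3 + 11t^-2 - 13t^-1 + 15 - 13t + 11t^2 - 7t^3 + 3t^4 - t^5
<D> = -A^-20 + 3A^-16 - 7A^-12 + 11A^-8 - 13A^-4 + 15 - 13A^4 + 11A^8 - 7A^12 + 3A^16 - A^20; writhe 0
components 1, writhe 0 (14 crossings)
3-colorings: 3 of 3^14, det 85 — not tricolorable
note: w = 0 shifts under R1 moves; the (-A^3)^(0) factor cancels that in V


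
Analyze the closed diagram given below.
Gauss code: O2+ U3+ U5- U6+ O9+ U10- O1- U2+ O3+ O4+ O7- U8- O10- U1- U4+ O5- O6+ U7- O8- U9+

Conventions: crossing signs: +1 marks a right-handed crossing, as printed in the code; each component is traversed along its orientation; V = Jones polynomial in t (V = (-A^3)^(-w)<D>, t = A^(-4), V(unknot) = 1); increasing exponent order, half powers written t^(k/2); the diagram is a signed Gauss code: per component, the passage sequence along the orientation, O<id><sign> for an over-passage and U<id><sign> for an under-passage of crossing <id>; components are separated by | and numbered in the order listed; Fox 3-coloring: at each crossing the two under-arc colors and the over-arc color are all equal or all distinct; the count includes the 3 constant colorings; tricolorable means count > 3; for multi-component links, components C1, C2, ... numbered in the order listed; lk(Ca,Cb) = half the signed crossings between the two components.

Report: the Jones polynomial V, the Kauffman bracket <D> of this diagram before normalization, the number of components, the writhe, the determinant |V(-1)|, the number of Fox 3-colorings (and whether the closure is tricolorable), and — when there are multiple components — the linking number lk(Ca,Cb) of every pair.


V(t) = -t^-3 + 2t^-2 - 2t^-1 + 3 - 2t + 2t^2 - t^3
bracket: -A^-12 + 2A^-8 - 2A^-4 + 3 - 2A^4 + 2A^8 - A^12, w = 0
1 component, writhe 0, over 10 crossings
det 13, colorings 3 of 3^10 — not tricolorable
observation: the span of V is 6, forcing >= 6 crossings in any diagram


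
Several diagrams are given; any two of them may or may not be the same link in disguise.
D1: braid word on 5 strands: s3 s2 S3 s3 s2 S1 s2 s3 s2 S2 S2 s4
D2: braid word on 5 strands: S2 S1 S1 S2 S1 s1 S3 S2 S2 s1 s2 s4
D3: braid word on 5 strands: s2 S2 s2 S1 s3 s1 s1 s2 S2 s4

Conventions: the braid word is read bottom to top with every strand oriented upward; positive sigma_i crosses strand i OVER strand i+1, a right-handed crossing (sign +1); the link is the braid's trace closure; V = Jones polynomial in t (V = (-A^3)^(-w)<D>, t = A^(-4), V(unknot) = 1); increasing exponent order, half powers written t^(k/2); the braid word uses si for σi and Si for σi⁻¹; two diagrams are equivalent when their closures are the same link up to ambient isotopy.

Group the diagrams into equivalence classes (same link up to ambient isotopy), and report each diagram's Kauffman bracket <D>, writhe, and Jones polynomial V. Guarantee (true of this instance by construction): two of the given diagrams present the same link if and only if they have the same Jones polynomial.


classes: {D1} | {D2} | {D3}
V(D1) = t - t^2 + 2t^3 - t^4 + t^5 - t^6  [12 crossings, <D> = -A^-12 + A^-8 - A^-4 + 2 - A^4 + A^8, w = +4]
V(D2) = -t^-4 + t^-3 + t^-1  (w -4, c 12, <D> = A^-8 + 1 - A^4)
D3 (bracket A^12; 10 crossings at w = +4): V = 1
note: 3 values of V(t) split the 3 diagrams


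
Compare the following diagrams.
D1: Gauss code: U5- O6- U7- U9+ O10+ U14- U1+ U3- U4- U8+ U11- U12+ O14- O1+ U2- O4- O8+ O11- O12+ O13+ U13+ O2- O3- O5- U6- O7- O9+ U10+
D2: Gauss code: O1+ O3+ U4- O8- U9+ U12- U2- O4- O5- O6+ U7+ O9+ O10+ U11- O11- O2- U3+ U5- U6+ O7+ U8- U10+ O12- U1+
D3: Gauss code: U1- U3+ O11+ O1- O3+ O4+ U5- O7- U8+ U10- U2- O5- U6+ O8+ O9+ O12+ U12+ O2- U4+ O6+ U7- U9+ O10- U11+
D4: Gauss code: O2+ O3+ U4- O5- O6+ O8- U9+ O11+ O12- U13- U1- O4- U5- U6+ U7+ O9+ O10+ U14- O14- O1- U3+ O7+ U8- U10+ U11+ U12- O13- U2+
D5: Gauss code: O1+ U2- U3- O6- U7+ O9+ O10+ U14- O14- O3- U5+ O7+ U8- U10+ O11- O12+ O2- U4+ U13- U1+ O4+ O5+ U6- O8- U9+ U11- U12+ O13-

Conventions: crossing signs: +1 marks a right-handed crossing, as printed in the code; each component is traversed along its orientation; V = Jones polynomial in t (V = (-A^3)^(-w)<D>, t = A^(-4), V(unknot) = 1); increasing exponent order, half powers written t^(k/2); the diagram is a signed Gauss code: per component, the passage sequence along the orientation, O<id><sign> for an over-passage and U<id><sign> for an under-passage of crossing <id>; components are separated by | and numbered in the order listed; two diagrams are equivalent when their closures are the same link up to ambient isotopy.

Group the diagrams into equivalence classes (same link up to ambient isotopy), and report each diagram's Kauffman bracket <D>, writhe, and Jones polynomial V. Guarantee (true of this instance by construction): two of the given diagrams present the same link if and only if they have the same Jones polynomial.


classes: {D1} | {D2, D3, D4, D5}
V(D1) = 1  [14 crossings, <D> = A^-6, w = -2]
V(D2) = -t^-3 + 2t^-2 - 2t^-1 + 3 - 2t + 2t^2 - t^3  (w 0, c 12, <D> = -A^-12 + 2A^-8 - 2A^-4 + 3 - 2A^4 + 2A^8 - A^12)
V(D3) = -t^-3 + 2t^-2 - 2t^-1 + 3 - 2t + 2t^2 - t^3  [12 crossings, <D> = -A^-6 + 2A^-2 - 2A^2 + 3A^6 - 2A^10 + 2A^14 - A^18, w = +2]
V(D4) = -t^-3 + 2t^-2 - 2t^-1 + 3 - 2t + 2t^2 - t^3  (w 0, c 14, <D> = -A^-12 + 2A^-8 - 2A^-4 + 3 - 2A^4 + 2A^8 - A^12)
V(D5) = -t^-3 + 2t^-2 - 2t^-1 + 3 - 2t + 2t^2 - t^3  (w 0, c 14, <D> = -A^-12 + 2A^-8 - 2A^-4 + 3 - 2A^4 + 2A^8 - A^12)
note: V(t) takes 2 values over 5 diagrams, fixing the grouping


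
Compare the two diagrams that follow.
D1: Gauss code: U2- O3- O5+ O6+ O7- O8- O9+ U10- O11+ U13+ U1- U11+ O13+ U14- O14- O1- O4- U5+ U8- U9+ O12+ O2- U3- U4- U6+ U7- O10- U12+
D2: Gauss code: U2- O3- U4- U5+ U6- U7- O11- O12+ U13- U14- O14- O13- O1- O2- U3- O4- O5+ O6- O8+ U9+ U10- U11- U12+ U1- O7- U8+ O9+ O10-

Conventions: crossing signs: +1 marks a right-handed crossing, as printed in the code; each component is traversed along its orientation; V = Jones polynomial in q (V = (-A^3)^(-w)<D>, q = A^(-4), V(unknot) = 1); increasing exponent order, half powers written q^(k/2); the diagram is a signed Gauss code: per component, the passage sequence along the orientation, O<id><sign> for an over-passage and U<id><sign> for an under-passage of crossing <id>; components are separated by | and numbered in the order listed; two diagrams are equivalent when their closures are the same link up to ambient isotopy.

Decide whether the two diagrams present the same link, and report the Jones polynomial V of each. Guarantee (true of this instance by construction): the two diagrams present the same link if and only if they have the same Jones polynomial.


equivalent: no
V(D1) = 1  (w -2, c 14, <D> = A^-6)
V(D2) = -q^-6 + q^-5 - q^-4 + 2q^-3 - q^-2 + q^-1  (w -6, c 14, <D> = A^-14 - A^-10 + 2A^-6 - A^-2 + A^2 - A^6)
why: 2 classes among 2 diagrams; unequal V(q) rules out equality


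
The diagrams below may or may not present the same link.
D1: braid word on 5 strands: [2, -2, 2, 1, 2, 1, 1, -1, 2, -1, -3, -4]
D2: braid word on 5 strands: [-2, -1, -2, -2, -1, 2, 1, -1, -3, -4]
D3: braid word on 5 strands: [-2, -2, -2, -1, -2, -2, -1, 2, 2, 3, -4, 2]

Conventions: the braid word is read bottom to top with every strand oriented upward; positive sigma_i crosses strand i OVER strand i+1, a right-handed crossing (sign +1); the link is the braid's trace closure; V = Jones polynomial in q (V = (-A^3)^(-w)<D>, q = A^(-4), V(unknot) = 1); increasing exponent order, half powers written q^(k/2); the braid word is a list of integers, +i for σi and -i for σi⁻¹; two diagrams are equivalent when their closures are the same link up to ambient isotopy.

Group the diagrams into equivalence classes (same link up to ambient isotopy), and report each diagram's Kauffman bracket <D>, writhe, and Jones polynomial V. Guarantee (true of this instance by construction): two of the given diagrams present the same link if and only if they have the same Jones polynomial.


classes: {D1} | {D2, D3}
V(D1) = q + 2q^3 + q^5  [12 crossings, <D> = A^-14 + 2A^-6 + A^2, w = +2]
V(D2) = q^-5 + 2q^-3 + q^-1  (w -6, c 10, <D> = A^-14 + 2A^-6 + A^2)
D3 (bracket A^-8 + 2 + A^8; 12 crossings at w = -4): V = q^-5 + 2q^-3 + q^-1
note: comparing 3 Jones polynomials yields 2 groups


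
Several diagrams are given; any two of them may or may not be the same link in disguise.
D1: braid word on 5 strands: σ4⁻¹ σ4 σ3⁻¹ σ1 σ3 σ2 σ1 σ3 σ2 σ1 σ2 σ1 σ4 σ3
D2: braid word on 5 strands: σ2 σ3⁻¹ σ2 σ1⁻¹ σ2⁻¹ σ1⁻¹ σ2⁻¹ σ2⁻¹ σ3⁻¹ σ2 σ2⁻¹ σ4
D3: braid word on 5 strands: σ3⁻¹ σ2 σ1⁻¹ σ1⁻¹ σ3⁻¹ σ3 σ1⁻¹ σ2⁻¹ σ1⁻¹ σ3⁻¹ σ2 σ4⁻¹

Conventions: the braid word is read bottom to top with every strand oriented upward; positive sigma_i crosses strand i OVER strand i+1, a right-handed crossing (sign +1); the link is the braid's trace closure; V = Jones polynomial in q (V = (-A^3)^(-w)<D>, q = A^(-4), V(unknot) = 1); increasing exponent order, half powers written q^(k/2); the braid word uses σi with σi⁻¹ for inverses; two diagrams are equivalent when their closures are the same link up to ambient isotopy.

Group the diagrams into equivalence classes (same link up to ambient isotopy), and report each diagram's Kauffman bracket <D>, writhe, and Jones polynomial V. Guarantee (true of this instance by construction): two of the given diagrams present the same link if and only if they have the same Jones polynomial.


grouping into links: {D1} | {D2, D3}
V(D1) = q^3 + q^5 - q^8  (w +10, c 14, <D> = -A^-2 + A^10 + A^18)
V(D2) = -q^-6 + q^-5 - q^-4 + 2q^-3 - q^-2 + q^-1  [12 crossings, <D> = A^-8 - A^-4 + 2 - A^4 + A^8 - A^12, w = -4]
D3 (bracket A^-14 - A^-10 + 2A^-6 - A^-2 + A^2 - A^6; 12 crossings at w = -6): V = -q^-6 + q^-5 - q^-4 + 2q^-3 - q^-2 + q^-1
why: 2 classes among 3 diagrams; unequal V(q) rules out equality


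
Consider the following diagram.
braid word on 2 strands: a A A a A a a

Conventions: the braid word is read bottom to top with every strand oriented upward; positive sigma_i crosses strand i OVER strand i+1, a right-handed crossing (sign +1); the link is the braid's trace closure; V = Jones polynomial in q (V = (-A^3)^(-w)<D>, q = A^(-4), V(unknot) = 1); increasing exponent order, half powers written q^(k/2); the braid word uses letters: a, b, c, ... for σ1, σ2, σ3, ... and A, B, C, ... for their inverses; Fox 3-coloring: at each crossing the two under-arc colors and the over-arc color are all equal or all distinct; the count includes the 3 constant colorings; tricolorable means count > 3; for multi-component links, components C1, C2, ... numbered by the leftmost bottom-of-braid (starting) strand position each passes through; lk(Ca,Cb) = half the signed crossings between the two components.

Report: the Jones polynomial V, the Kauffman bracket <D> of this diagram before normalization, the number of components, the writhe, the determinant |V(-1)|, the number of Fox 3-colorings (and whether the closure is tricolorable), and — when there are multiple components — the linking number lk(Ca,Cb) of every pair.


V = 1
<D> = -A^3 (w = +1)
1 component over 7 crossings, w = +1
3 Fox colorings among 3^7, |V(-1)| = 1: not tricolorable
why: det 1 = |V(-1)|; not divisible by 3, so not tricolorable


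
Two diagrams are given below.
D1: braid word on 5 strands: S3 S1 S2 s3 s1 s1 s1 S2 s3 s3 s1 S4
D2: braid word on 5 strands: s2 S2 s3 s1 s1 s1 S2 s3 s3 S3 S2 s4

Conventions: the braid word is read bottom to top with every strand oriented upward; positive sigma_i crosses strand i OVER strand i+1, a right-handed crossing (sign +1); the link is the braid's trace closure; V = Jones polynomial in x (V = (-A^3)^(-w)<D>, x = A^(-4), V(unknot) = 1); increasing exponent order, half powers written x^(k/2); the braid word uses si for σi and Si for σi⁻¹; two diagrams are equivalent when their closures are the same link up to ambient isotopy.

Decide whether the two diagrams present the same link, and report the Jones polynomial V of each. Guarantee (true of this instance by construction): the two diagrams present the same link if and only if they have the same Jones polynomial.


equivalent: yes
V(D1) = x^-1 - 1 + 2x - 3x^2 + 3x^3 - 2x^4 + 2x^5 - x^6  (w +2, c 12, <D> = -A^-18 + 2A^-14 - 2A^-10 + 3A^-6 - 3A^-2 + 2A^2 - A^6 + A^10)
V(D2) = x^-1 - 1 + 2x - 3x^2 + 3x^3 - 2x^4 + 2x^5 - x^6  [12 crossings, <D> = -A^-12 + 2A^-8 - 2A^-4 + 3 - 3A^4 + 2A^8 - A^12 + A^16, w = +4]
key observation: all 2 diagrams share one V(x), hence one class


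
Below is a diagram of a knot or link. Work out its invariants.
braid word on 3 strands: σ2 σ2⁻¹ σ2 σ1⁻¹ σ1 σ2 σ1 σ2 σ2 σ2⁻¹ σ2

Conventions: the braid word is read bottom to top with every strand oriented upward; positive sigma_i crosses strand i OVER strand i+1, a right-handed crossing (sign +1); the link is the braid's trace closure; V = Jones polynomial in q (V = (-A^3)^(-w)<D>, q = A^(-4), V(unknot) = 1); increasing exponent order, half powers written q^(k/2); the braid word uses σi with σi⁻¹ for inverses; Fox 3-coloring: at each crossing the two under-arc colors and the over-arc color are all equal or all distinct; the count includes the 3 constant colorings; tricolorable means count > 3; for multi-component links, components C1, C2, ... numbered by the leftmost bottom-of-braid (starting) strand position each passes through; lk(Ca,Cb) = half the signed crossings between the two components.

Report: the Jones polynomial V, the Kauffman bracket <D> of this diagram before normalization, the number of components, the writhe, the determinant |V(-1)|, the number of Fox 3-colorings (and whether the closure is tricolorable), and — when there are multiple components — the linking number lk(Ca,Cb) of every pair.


V = -q^(3/2) - q^(7/2) + q^(9/2) - q^(11/2)
<D> = A^-7 - A^-3 + A + A^9 (w = +5)
2 components over 11 crossings, w = +5
lk(C1,C2): +2
3 Fox colorings among 3^11, |V(-1)| = 4: not tricolorable
why: summing lk over 1 pair gives +2


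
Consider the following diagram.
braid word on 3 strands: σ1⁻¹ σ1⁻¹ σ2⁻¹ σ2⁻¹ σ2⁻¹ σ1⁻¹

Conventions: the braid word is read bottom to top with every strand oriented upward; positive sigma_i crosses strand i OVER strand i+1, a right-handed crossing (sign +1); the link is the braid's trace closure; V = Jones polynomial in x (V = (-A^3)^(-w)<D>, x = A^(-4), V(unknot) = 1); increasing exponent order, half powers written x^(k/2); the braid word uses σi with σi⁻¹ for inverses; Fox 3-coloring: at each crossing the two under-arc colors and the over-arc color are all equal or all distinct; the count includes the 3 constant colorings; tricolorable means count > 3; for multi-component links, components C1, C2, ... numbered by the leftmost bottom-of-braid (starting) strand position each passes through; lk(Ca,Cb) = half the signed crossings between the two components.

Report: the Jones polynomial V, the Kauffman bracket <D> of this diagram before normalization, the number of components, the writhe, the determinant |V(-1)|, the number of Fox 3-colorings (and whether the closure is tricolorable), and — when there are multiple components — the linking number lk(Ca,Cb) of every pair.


Jones polynomial: V(x) = x^-8 - 2x^-7 + x^-6 - 2x^-5 + 2x^-4 + x^-2
<D> = A^-10 + 2A^-2 - 2A^2 + A^6 - 2A^10 + A^14; writhe -6
components 1, writhe -6 (6 crossings)
3-colorings: 27 of 3^6, det 9 — tricolorable
note: det 9 = |V(-1)|; divisible by 3, so tricolorable


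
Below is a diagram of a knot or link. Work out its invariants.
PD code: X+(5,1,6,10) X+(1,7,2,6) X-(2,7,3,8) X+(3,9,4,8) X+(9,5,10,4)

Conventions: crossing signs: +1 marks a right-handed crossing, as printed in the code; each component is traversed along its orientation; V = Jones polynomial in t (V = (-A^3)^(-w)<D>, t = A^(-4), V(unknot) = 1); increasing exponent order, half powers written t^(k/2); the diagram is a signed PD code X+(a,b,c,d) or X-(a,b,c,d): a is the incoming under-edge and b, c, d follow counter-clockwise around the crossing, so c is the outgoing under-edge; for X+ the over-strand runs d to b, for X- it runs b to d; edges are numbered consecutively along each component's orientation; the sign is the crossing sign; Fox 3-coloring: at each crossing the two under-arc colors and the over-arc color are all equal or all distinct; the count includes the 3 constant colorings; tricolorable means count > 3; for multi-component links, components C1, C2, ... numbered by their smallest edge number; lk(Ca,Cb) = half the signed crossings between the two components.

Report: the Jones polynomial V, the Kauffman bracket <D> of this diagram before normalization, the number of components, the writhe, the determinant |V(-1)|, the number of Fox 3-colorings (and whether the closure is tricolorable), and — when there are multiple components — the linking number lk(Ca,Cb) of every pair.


Jones polynomial: V(t) = t + t^3 - t^4
<D> = A^-7 - A^-3 - A^5; writhe +3
components 1, writhe +3 (5 crossings)
3-colorings: 9 of 3^5, det 3 — tricolorable
note: the span of V is 3, forcing >= 3 crossings in any diagram


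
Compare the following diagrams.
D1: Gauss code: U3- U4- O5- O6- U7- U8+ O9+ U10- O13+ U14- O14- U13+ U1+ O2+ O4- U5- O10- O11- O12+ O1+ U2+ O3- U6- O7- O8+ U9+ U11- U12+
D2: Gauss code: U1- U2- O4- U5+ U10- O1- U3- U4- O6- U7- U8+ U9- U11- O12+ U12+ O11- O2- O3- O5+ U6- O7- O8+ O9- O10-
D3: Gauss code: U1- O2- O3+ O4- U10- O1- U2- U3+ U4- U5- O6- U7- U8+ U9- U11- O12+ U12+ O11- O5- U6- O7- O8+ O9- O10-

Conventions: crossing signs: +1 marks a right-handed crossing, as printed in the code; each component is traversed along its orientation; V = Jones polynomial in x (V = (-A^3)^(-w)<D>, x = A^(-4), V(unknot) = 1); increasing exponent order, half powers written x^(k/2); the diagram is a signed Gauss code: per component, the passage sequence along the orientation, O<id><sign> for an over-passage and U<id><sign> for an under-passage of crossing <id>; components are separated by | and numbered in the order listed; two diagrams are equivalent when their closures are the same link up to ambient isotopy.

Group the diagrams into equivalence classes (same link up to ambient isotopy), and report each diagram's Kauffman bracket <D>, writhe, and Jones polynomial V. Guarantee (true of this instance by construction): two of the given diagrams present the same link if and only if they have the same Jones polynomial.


classes: {D1} | {D2, D3}
V(D1) = 1  [14 crossings, <D> = A^-6, w = -2]
D2 (bracket A^-10 + 2A^-2 - 2A^2 + A^6 - 2A^10 + A^14; 12 crossings at w = -6): V = x^-8 - 2x^-7 + x^-6 - 2x^-5 + 2x^-4 + x^-2
V(D3) = x^-8 - 2x^-7 + x^-6 - 2x^-5 + 2x^-4 + x^-2  (w -6, c 12, <D> = A^-10 + 2A^-2 - 2A^2 + A^6 - 2A^10 + A^14)
insight: comparing 3 Jones polynomials yields 2 groups


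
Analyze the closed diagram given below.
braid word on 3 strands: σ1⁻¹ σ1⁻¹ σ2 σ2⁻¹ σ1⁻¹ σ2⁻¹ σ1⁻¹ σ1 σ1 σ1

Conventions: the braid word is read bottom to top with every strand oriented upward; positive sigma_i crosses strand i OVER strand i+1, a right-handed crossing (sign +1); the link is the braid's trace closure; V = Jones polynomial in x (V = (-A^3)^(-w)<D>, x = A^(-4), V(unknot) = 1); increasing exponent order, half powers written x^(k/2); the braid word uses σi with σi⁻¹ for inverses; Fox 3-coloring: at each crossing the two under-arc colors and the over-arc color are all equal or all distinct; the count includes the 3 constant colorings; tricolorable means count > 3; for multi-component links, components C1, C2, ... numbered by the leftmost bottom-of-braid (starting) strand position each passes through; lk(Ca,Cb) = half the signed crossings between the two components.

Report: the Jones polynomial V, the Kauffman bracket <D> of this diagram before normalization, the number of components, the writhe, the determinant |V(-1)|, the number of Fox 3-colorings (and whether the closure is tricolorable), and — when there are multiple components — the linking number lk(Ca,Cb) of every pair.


Jones polynomial: V(x) = 1
<D> = A^-6; writhe -2
components 1, writhe -2 (10 crossings)
3-colorings: 3 of 3^10, det 1 — not tricolorable
note: |V(-1)| = 1: so not tricolorable, since 3 does not divide 1


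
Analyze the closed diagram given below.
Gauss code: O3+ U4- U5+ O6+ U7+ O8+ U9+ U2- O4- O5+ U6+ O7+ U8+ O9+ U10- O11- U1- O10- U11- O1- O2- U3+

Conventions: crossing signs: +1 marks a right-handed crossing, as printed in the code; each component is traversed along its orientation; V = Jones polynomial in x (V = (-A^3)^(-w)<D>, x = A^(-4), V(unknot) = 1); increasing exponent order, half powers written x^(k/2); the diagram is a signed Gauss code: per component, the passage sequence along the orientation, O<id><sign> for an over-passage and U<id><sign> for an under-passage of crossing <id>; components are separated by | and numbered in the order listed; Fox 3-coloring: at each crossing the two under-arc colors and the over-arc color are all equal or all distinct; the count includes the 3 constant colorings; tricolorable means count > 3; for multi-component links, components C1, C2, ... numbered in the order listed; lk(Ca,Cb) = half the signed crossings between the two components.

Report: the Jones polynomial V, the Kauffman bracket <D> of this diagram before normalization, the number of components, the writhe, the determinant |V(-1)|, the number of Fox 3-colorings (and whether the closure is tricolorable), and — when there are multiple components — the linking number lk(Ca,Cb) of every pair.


Jones polynomial: V(x) = -x^-3 + x^-2 - x^-1 + 3 - x + x^2 - x^3
<D> = A^-9 - A^-5 + A^-1 - 3A^3 + A^7 - A^11 + A^15; writhe +1
components 1, writhe +1 (11 crossings)
3-colorings: 27 of 3^11, det 9 — tricolorable
note: w = +1 (over 11 crossings) is diagram-only; (-A^3)^(-1) removes it from V


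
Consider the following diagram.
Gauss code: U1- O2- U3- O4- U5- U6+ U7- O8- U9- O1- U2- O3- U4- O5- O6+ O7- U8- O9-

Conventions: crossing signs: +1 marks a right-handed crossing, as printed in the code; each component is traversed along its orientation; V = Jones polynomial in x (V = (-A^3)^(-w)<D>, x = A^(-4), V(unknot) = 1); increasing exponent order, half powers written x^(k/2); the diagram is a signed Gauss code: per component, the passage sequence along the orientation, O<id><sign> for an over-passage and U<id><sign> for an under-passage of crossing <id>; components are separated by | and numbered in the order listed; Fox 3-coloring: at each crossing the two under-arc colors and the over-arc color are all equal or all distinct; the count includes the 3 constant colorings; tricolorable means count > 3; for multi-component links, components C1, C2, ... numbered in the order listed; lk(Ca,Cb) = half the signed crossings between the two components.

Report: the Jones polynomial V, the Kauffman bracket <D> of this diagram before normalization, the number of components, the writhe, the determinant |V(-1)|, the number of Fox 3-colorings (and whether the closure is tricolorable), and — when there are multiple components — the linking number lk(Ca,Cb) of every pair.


V(x) = -x^-10 + x^-9 - x^-8 + x^-7 - x^-6 + x^-5 + x^-3
bracket: -A^-9 - A^-1 + A^3 - A^7 + A^11 - A^15 + A^19, w = -7
1 component, writhe -7, over 9 crossings
det 7, colorings 3 of 3^9 — not tricolorable
observation: det 7 = |V(-1)|; not divisible by 3, so not tricolorable


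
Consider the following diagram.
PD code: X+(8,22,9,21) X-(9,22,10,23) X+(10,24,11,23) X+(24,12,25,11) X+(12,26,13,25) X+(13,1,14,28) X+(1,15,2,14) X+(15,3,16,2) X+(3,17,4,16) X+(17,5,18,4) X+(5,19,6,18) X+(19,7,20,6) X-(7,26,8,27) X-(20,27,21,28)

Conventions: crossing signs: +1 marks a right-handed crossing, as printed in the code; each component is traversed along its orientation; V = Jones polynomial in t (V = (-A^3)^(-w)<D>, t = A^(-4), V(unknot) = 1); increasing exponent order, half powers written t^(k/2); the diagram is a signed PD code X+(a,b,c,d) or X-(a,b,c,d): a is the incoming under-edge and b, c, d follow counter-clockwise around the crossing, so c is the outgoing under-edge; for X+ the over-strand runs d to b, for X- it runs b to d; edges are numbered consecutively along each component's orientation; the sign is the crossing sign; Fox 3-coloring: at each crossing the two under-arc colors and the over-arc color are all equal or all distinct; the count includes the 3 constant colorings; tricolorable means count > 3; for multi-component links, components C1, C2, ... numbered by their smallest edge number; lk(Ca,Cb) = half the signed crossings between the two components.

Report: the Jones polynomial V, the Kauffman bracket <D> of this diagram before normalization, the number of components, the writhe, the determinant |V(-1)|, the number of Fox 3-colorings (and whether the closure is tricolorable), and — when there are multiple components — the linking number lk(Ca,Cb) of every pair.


Jones polynomial: V(t) = t^4 + t^6 - t^7 + t^8 - t^9 + t^10 - t^11 + t^12 - t^13
<D> = -A^-28 + A^-24 - A^-20 + A^-16 - A^-12 + A^-8 - A^-4 + 1 + A^8; writhe +8
components 1, writhe +8 (14 crossings)
3-colorings: 9 of 3^14, det 9 — tricolorable
note: V spans 9 powers of t: at least 9 crossings in any diagram


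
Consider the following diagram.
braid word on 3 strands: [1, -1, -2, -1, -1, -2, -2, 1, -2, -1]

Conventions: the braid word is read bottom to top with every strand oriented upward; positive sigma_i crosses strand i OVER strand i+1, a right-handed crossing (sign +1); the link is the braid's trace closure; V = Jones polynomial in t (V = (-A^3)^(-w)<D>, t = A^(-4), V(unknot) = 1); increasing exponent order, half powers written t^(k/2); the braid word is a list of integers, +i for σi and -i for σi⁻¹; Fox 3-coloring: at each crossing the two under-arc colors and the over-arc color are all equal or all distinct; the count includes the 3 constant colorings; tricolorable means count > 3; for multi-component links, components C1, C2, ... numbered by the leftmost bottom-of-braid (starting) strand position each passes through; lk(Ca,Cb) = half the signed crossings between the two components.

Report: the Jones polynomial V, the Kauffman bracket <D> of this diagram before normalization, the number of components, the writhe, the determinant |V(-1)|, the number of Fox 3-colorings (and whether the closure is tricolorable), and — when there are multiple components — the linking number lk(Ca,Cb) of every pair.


V(t) = t^-8 - 2t^-7 + t^-6 - 2t^-5 + 2t^-4 + t^-2
bracket: A^-10 + 2A^-2 - 2A^2 + A^6 - 2A^10 + A^14, w = -6
1 component, writhe -6, over 10 crossings
det 9, colorings 27 of 3^10 — tricolorable
observation: free reduction leaves σ2⁻¹ σ1⁻¹ σ1⁻¹ σ2⁻¹ σ2⁻¹ σ1 σ2⁻¹ σ1⁻¹ of the original 10 letters


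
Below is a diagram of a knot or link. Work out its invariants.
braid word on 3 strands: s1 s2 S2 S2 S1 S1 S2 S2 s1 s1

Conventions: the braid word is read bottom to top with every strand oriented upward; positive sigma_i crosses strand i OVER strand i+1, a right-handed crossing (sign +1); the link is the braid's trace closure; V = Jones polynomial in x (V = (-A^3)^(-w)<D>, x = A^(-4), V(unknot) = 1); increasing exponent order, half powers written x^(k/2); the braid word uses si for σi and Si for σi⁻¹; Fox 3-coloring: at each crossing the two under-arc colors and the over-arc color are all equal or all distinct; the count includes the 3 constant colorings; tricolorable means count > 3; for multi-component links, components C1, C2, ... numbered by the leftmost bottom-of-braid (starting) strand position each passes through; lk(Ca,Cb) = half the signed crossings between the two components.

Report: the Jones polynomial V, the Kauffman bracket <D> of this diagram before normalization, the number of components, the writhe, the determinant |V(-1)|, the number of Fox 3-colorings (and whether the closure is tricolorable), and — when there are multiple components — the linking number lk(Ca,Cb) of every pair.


Jones polynomial: V(x) = -x^-5 + x^-4 - x^-3 + 2x^-2 - x^-1 + 2 - x
<D> = -A^-10 + 2A^-6 - A^-2 + 2A^2 - A^6 + A^10 - A^14; writhe -2
components 1, writhe -2 (10 crossings)
3-colorings: 9 of 3^10, det 9 — tricolorable
note: w = -2 shifts under R1 moves; the (-A^3)^(2) factor cancels that in V


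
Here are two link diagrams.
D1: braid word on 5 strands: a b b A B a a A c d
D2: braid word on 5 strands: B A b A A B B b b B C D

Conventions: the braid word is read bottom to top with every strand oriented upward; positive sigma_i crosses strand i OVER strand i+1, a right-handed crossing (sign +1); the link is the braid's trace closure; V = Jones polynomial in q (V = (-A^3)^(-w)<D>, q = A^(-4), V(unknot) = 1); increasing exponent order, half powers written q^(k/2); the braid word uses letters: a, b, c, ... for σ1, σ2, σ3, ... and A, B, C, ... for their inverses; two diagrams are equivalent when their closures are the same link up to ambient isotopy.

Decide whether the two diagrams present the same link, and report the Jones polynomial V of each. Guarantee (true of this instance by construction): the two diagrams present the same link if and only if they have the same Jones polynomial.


equivalent: no
V(D1) = q + q^3 - q^4  (w +4, c 10, <D> = -A^-4 + 1 + A^8)
V(D2) = -q^-6 + q^-5 - q^-4 + 2q^-3 - q^-2 + q^-1  [12 crossings, <D> = A^-14 - A^-10 + 2A^-6 - A^-2 + A^2 - A^6, w = -6]
key observation: V(q) takes 2 values over 2 diagrams, fixing the grouping


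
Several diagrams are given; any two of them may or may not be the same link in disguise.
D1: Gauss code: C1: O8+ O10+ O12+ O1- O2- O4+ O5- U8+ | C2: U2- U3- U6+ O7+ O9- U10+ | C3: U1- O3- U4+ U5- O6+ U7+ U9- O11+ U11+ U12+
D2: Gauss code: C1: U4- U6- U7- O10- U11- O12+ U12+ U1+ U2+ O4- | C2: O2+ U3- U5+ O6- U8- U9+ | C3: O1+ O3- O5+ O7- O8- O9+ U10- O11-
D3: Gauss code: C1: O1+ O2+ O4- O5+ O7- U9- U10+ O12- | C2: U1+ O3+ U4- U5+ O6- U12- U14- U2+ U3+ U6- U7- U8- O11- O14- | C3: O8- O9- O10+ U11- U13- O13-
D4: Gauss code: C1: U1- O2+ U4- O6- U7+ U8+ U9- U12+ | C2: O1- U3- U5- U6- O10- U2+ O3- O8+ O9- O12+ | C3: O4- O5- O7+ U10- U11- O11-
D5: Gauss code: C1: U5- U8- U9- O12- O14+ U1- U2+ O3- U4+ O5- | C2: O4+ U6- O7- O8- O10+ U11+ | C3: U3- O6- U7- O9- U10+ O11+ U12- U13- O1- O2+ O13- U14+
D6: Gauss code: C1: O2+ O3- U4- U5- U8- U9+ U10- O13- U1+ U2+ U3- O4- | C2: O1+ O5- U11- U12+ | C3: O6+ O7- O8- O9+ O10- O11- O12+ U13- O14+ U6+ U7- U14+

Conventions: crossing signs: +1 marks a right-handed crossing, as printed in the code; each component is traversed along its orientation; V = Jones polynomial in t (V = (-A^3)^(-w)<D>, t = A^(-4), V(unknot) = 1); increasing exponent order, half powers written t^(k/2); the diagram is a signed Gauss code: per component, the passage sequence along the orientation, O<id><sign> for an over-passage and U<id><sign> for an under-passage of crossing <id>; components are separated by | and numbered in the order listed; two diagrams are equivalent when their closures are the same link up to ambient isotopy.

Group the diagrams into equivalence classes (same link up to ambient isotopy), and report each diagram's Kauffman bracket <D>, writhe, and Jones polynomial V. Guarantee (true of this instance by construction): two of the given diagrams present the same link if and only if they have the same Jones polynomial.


classes: {D1} | {D2, D3, D4, D5, D6}
V(D1) = t^-1 + 2 + t  [12 crossings, <D> = A^2 + 2A^6 + A^10, w = +2]
V(D2) = t^-3 + t^-2 + t^-1 + 1  [12 crossings, <D> = A^-6 + A^-2 + A^2 + A^6, w = -2]
V(D3) = t^-3 + t^-2 + t^-1 + 1  [14 crossings, <D> = A^-12 + A^-8 + A^-4 + 1, w = -4]
V(D4) = t^-3 + t^-2 + t^-1 + 1  [12 crossings, <D> = A^-12 + A^-8 + A^-4 + 1, w = -4]
D5 (bracket A^-12 + A^-8 + A^-4 + 1; 14 crossings at w = -4): V = t^-3 + t^-2 + t^-1 + 1
V(D6) = t^-3 + t^-2 + t^-1 + 1  (w -2, c 14, <D> = A^-6 + A^-2 + A^2 + A^6)
insight: 2 classes among 6 diagrams; unequal V(t) rules out equality


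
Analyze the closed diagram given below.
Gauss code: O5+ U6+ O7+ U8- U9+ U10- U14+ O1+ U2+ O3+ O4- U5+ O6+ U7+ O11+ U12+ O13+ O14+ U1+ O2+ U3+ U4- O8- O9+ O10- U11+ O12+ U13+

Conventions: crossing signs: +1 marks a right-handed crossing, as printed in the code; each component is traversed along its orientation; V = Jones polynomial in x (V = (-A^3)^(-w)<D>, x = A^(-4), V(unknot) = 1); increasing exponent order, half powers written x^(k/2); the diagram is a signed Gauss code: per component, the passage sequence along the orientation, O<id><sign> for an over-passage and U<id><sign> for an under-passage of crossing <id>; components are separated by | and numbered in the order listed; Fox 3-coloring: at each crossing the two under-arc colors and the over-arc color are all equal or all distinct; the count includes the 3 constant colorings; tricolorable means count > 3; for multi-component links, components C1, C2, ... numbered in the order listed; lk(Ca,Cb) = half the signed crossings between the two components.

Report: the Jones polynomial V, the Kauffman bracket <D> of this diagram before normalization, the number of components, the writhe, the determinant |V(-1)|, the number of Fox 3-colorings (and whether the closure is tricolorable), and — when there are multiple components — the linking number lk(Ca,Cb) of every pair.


Jones polynomial: V(x) = x^3 - x^4 + 4x^5 - 5x^6 + 6x^7 - 7x^8 + 6x^9 - 5x^10 + 3x^11 - x^12
<D> = -A^-24 + 3A^-20 - 5A^-16 + 6A^-12 - 7A^-8 + 6A^-4 - 5 + 4A^4 - A^8 + A^12; writhe +8
components 1, writhe +8 (14 crossings)
3-colorings: 9 of 3^14, det 39 — tricolorable
note: V spans 9 powers of x: at least 9 crossings in any diagram


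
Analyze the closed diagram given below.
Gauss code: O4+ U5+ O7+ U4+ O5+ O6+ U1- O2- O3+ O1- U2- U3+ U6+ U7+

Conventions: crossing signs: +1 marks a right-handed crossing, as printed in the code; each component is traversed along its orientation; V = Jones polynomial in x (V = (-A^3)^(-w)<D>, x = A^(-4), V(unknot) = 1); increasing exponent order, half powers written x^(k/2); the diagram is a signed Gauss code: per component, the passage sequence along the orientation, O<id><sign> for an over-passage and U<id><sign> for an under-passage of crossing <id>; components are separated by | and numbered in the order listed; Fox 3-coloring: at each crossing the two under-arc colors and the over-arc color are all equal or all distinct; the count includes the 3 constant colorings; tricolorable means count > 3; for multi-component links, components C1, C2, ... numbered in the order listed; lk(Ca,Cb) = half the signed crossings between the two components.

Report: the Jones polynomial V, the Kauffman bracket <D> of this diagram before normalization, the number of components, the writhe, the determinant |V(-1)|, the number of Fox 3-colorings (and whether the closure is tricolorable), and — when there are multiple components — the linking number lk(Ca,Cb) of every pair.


V = x + x^3 - x^4
<D> = A^-7 - A^-3 - A^5 (w = +3)
1 component over 7 crossings, w = +3
9 Fox colorings among 3^7, |V(-1)| = 3: tricolorable
why: |V(-1)| = 3: so tricolorable, since 3 divides 3


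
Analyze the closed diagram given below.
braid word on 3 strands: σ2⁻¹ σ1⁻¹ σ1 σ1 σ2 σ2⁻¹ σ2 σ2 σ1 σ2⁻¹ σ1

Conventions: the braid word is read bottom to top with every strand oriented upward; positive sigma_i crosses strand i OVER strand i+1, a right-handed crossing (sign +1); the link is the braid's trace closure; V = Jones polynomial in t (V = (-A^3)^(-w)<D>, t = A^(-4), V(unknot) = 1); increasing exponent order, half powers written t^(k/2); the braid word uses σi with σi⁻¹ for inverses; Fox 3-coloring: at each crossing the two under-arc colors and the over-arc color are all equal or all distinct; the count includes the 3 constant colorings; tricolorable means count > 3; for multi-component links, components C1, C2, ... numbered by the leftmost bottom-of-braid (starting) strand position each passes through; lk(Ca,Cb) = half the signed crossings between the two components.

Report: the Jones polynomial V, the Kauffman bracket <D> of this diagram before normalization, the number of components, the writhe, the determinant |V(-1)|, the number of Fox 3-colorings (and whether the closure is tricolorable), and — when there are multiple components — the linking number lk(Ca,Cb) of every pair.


V = -2t^(1/2) + t^(3/2) - 2t^(5/2) + t^(7/2) - t^(9/2) + t^(11/2)
<D> = -A^-13 + A^-9 - A^-5 + 2A^-1 - A^3 + 2A^7 (w = +3)
2 components over 11 crossings, w = +3
lk(C1,C2): 0
3 Fox colorings among 3^11, |V(-1)| = 8: not tricolorable
why: all 2 components of this link are unlinked algebraically


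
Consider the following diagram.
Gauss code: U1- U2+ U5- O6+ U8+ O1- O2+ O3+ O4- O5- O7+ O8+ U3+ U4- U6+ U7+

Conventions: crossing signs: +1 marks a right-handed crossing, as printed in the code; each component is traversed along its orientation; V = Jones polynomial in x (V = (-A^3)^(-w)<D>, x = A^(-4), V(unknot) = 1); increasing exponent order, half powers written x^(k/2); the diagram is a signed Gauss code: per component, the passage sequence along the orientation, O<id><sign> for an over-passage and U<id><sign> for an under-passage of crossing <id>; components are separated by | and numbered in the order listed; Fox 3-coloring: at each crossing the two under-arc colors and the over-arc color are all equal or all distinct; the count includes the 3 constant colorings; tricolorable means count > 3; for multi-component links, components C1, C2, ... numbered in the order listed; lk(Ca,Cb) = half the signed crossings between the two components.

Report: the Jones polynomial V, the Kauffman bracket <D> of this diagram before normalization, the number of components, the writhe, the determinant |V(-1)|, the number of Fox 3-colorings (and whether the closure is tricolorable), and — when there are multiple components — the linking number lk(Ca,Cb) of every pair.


V = 1
<D> = A^6 (w = +2)
1 component over 8 crossings, w = +2
3 Fox colorings among 3^8, |V(-1)| = 1: not tricolorable
why: w = +2 (over 8 crossings) is diagram-only; (-A^3)^(-2) removes it from V
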